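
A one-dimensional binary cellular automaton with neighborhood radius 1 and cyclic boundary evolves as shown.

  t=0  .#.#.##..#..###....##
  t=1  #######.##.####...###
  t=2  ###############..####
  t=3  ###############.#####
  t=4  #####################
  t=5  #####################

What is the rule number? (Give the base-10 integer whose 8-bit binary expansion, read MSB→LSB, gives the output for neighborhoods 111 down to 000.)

238

  ### -> #   bit 7 = 1  t=0,i=13
  ##. -> #   bit 6 = 1  t=0,i=6
  #.# -> #   bit 5 = 1  t=0,i=0
  #.. -> .   bit 4 = 0  t=0,i=7
  .## -> #   bit 3 = 1  t=0,i=5
  .#. -> #   bit 2 = 1  t=0,i=1
  ..# -> #   bit 1 = 1  t=0,i=8
  ... -> .   bit 0 = 0  t=0,i=16
  bits 11101110 = 238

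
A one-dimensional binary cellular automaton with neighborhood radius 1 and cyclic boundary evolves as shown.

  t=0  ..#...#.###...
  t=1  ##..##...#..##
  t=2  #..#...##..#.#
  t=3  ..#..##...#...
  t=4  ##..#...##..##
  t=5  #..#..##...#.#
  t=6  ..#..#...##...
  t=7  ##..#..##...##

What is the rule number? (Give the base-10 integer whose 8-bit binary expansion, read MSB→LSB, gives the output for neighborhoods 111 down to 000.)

131

  nb ###: next=#  (t=0,i=9, bit7=1)
  nb ##.: next=.  (t=0,i=10, bit6=0)
  nb #.#: next=.  (t=0,i=7, bit5=0)
  nb #..: next=.  (t=0,i=3, bit4=0)
  nb .##: next=.  (t=0,i=8, bit3=0)
  nb .#.: next=.  (t=0,i=2, bit2=0)
  nb ..#: next=#  (t=0,i=1, bit1=1)
  nb ...: next=#  (t=0,i=0, bit0=1)
  bits 10000011 = 131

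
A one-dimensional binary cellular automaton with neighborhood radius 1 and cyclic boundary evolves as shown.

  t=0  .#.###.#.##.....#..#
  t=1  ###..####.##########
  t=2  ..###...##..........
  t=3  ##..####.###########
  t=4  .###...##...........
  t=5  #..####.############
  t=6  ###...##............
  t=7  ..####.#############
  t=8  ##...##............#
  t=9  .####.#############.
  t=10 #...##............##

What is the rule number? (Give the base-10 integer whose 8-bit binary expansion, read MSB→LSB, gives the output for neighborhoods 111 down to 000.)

119

  [7] ### => .  t=0,i=4
  [6] ##. => #  t=0,i=5
  [5] #.# => #  t=0,i=0
  [4] #.. => #  t=0,i=11
  [3] .## => .  t=0,i=3
  [2] .#. => #  t=0,i=1
  [1] ..# => #  t=0,i=15
  [0] ... => #  t=0,i=12
  bits 01110111 = 119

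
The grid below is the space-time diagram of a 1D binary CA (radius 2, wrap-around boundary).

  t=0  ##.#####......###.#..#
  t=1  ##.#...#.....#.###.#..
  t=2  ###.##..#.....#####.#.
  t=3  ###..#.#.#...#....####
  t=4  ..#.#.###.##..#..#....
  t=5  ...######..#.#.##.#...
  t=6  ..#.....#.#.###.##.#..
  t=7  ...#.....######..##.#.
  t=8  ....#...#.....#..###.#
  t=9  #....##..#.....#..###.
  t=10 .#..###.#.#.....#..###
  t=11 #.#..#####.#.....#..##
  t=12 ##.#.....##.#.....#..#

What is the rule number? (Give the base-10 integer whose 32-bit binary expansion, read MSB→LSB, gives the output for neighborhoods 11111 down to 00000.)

883326792

  nb #####: next=.  (t=0,i=5, bit31=0)
  nb ####.: next=.  (t=0,i=6, bit30=0)
  nb ###.#: next=#  (t=0,i=1, bit29=1)
  nb ###..: next=#  (t=0,i=7, bit28=1)
  nb ##.##: next=.  (t=0,i=2, bit27=0)
  nb ##.#.: next=#  (t=0,i=17, bit26=1)
  nb ##..#: next=.  (t=2,i=6, bit25=0)
  nb ##...: next=.  (t=0,i=8, bit24=0)
  nb #.###: next=#  (t=0,i=3, bit23=1)
  nb #.##.: next=.  (t=2,i=4, bit22=0)
  nb #.#.#: next=#  (t=2,i=20, bit21=1)
  nb #.#..: next=.  (t=0,i=18, bit20=0)
  nb #..##: next=.  (t=0,i=20, bit19=0)
  nb #..#.: next=#  (t=2,i=7, bit18=1)
  nb #...#: next=#  (t=1,i=5, bit17=1)
  nb #....: next=.  (t=0,i=9, bit16=0)
  nb .####: next=.  (t=0,i=4, bit15=0)
  nb .###.: next=#  (t=0,i=0, bit14=1)
  nb .##.#: next=#  (t=1,i=1, bit13=1)
  nb .##..: next=#  (t=2,i=5, bit12=1)
  nb .#.##: next=#  (t=1,i=14, bit11=1)
  nb .#.#.: next=#  (t=3,i=6, bit10=1)
  nb .#..#: next=#  (t=0,i=19, bit9=1)
  nb .#...: next=#  (t=1,i=4, bit8=1)
  nb ..###: next=.  (t=0,i=14, bit7=0)
  nb ..##.: next=#  (t=1,i=0, bit6=1)
  nb ..#.#: next=.  (t=1,i=13, bit5=0)
  nb ..#..: next=.  (t=1,i=7, bit4=0)
  nb ...##: next=#  (t=0,i=13, bit3=1)
  nb ...#.: next=.  (t=1,i=6, bit2=0)
  nb ....#: next=.  (t=0,i=12, bit1=0)
  nb .....: next=.  (t=0,i=10, bit0=0)
  bits 00110100101001100111111101001000 = 883326792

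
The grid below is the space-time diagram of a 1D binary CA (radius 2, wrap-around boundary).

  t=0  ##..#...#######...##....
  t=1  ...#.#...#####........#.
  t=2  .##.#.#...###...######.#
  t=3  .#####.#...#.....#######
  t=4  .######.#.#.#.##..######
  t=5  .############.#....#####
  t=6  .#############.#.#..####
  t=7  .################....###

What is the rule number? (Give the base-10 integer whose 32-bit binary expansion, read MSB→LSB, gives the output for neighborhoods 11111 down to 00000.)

  nb #####: next=#  (t=0,i=10, bit31=1)
  nb ####.: next=#  (t=0,i=13, bit30=1)
  nb ###.#: next=#  (t=2,i=21, bit29=1)
  nb ###..: next=.  (t=0,i=14, bit28=0)
  nb ##.##: next=.  (t=3,i=0, bit27=0)
  nb ##.#.: next=#  (t=2,i=3, bit26=1)
  nb ##..#: next=.  (t=0,i=2, bit25=0)
  nb ##...: next=.  (t=0,i=15, bit24=0)
  nb #.###: next=#  (t=3,i=1, bit23=1)
  nb #.##.: next=#  (t=2,i=1, bit22=1)
  nb #.#.#: next=#  (t=2,i=4, bit21=1)
  nb #.#..: next=.  (t=1,i=5, bit20=0)
  nb #..##: next=.  (t=4,i=17, bit19=0)
  nb #..#.: next=#  (t=0,i=3, bit18=1)
  nb #...#: next=.  (t=0,i=6, bit17=0)
  nb #....: next=.  (t=0,i=21, bit16=0)
  nb .####: next=#  (t=0,i=9, bit15=1)
  nb .###.: next=#  (t=2,i=11, bit14=1)
  nb .##.#: next=#  (t=2,i=2, bit13=1)
  nb .##..: next=.  (t=0,i=1, bit12=0)
  nb .#.##: next=.  (t=2,i=0, bit11=0)
  nb .#.#.: next=#  (t=1,i=4, bit10=1)
  nb .#..#: next=.  (t=6,i=18, bit9=0)
  nb .#...: next=#  (t=0,i=5, bit8=1)
  nb ..###: next=.  (t=0,i=8, bit7=0)
  nb ..##.: next=.  (t=0,i=0, bit6=0)
  nb ..#.#: next=.  (t=1,i=3, bit5=0)
  nb ..#..: next=.  (t=0,i=4, bit4=0)
  nb ...##: next=.  (t=0,i=7, bit3=0)
  nb ...#.: next=#  (t=1,i=2, bit2=1)
  nb ....#: next=#  (t=0,i=22, bit1=1)
  nb .....: next=#  (t=1,i=16, bit0=1)
  bits 11100100111001001110010100000111 = 3840206087

3840206087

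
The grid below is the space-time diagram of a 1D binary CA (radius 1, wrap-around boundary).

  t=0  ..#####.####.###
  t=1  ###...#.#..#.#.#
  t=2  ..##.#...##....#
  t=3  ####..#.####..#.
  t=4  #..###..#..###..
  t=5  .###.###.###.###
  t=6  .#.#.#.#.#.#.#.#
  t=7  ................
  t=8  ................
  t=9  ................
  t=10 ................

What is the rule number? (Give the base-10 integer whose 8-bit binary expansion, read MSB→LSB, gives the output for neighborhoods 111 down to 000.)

90

  [7] ### => .  t=0,i=3
  [6] ##. => #  t=0,i=6
  [5] #.# => .  t=0,i=7
  [4] #.. => #  t=0,i=0
  [3] .## => #  t=0,i=2
  [2] .#. => .  t=1,i=6
  [1] ..# => #  t=0,i=1
  [0] ... => .  t=1,i=4
  bits 01011010 = 90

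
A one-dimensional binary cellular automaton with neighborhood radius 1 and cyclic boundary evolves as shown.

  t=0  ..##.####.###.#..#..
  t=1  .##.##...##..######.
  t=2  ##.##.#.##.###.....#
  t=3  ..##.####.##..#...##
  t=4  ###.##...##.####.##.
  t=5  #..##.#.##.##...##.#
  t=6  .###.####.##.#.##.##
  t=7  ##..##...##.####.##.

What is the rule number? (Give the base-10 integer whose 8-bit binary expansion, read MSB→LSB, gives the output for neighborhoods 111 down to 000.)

  [7] ### => .  t=0,i=6
  [6] ##. => .  t=0,i=3
  [5] #.# => #  t=0,i=4
  [4] #.. => #  t=0,i=15
  [3] .## => #  t=0,i=2
  [2] .#. => #  t=0,i=14
  [1] ..# => #  t=0,i=1
  [0] ... => .  t=0,i=0
  bits 00111110 = 62

62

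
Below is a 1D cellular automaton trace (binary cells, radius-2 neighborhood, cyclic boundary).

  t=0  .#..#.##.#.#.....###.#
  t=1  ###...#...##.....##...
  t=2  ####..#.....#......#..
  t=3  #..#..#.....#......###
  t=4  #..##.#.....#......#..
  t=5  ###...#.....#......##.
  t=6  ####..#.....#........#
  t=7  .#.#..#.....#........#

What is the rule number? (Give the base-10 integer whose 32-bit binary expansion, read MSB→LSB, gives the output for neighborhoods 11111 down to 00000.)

2581087888

  #####|#  b31=1 t=6,i=1
  ####.|.  b30=0 t=2,i=2
  ###.#|.  b29=0 t=0,i=19
  ###..|#  b28=1 t=1,i=2
  ##.##|#  b27=1 t=5,i=21
  ##.#.|.  b26=0 t=0,i=8
  ##..#|.  b25=0 t=2,i=4
  ##...|#  b24=1 t=1,i=3
  #.###|#  b23=1 t=5,i=0
  #.##.|#  b22=1 t=0,i=6
  #.#.#|.  b21=0 t=0,i=9
  #.#..|#  b20=1 t=0,i=1
  #..##|#  b19=1 t=2,i=21
  #..#.|.  b18=0 t=0,i=3
  #...#|.  b17=0 t=1,i=4
  #....|.  b16=0 t=0,i=13
  .####|.  b15=0 t=2,i=1
  .###.|#  b14=1 t=0,i=18
  .##.#|.  b13=0 t=0,i=7
  .##..|.  b12=0 t=1,i=11
  .#.##|.  b11=0 t=0,i=5
  .#.#.|#  b10=1 t=0,i=0
  .#..#|#  b9=1 t=0,i=2
  .#...|.  b8=0 t=0,i=12
  ..###|#  b7=1 t=0,i=17
  ..##.|.  b6=0 t=1,i=10
  ..#.#|.  b5=0 t=0,i=4
  ..#..|#  b4=1 t=1,i=6
  ...##|.  b3=0 t=0,i=16
  ...#.|.  b2=0 t=1,i=5
  ....#|.  b1=0 t=0,i=15
  .....|.  b0=0 t=0,i=14
  bits 10011001110110000100011010010000 = 2581087888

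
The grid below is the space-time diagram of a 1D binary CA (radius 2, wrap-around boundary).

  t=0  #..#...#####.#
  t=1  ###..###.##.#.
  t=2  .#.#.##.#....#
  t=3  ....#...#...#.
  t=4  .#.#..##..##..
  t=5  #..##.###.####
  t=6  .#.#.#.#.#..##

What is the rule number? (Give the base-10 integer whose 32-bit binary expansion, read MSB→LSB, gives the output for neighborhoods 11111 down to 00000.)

3407239885

  nb #####: next=#  (t=0,i=9, bit31=1)
  nb ####.: next=#  (t=0,i=10, bit30=1)
  nb ###.#: next=.  (t=0,i=11, bit29=0)
  nb ###..: next=.  (t=1,i=2, bit28=0)
  nb ##.##: next=#  (t=0,i=12, bit27=1)
  nb ##.#.: next=.  (t=1,i=11, bit26=0)
  nb ##..#: next=#  (t=0,i=1, bit25=1)
  nb ##...: next=#  (t=4,i=12, bit24=1)
  nb #.###: next=.  (t=1,i=0, bit23=0)
  nb #.##.: next=.  (t=0,i=13, bit22=0)
  nb #.#.#: next=.  (t=1,i=12, bit21=0)
  nb #.#..: next=#  (t=2,i=8, bit20=1)
  nb #..##: next=.  (t=1,i=4, bit19=0)
  nb #..#.: next=#  (t=0,i=2, bit18=1)
  nb #...#: next=#  (t=0,i=5, bit17=1)
  nb #....: next=.  (t=2,i=10, bit16=0)
  nb .####: next=.  (t=0,i=8, bit15=0)
  nb .###.: next=#  (t=1,i=1, bit14=1)
  nb .##.#: next=.  (t=1,i=10, bit13=0)
  nb .##..: next=#  (t=0,i=0, bit12=1)
  nb .#.##: next=#  (t=1,i=13, bit11=1)
  nb .#.#.: next=.  (t=2,i=0, bit10=0)
  nb .#..#: next=#  (t=4,i=4, bit9=1)
  nb .#...: next=.  (t=0,i=4, bit8=0)
  nb ..###: next=#  (t=0,i=7, bit7=1)
  nb ..##.: next=#  (t=4,i=6, bit6=1)
  nb ..#.#: next=.  (t=2,i=13, bit5=0)
  nb ..#..: next=.  (t=0,i=3, bit4=0)
  nb ...##: next=#  (t=0,i=6, bit3=1)
  nb ...#.: next=#  (t=2,i=12, bit2=1)
  nb ....#: next=.  (t=2,i=11, bit1=0)
  nb .....: next=#  (t=3,i=1, bit0=1)
  bits 11001011000101100101101011001101 = 3407239885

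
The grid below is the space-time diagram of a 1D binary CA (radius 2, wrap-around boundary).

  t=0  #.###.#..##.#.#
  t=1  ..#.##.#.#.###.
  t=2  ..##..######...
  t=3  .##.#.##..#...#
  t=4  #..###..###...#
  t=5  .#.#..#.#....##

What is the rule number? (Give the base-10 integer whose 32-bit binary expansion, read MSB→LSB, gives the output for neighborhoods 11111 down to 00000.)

1722060537

  nb #####: next=.  (t=2,i=8, bit31=0)
  nb ####.: next=#  (t=2,i=10, bit30=1)
  nb ###.#: next=#  (t=0,i=4, bit29=1)
  nb ###..: next=.  (t=1,i=13, bit28=0)
  nb ##.##: next=.  (t=0,i=1, bit27=0)
  nb ##.#.: next=#  (t=0,i=5, bit26=1)
  nb ##..#: next=#  (t=2,i=4, bit25=1)
  nb ##...: next=.  (t=1,i=14, bit24=0)
  nb #.###: next=#  (t=0,i=2, bit23=1)
  nb #.##.: next=.  (t=0,i=14, bit22=0)
  nb #.#.#: next=#  (t=0,i=12, bit21=1)
  nb #.#..: next=.  (t=0,i=6, bit20=0)
  nb #..##: next=.  (t=0,i=8, bit19=0)
  nb #..#.: next=#  (t=3,i=9, bit18=1)
  nb #...#: next=.  (t=1,i=0, bit17=0)
  nb #....: next=.  (t=2,i=13, bit16=0)
  nb .####: next=#  (t=2,i=7, bit15=1)
  nb .###.: next=.  (t=0,i=3, bit14=0)
  nb .##.#: next=.  (t=0,i=0, bit13=0)
  nb .##..: next=.  (t=2,i=3, bit12=0)
  nb .#.##: next=#  (t=0,i=13, bit11=1)
  nb .#.#.: next=#  (t=1,i=8, bit10=1)
  nb .#..#: next=#  (t=0,i=7, bit9=1)
  nb .#...: next=.  (t=3,i=11, bit8=0)
  nb ..###: next=#  (t=2,i=6, bit7=1)
  nb ..##.: next=#  (t=0,i=9, bit6=1)
  nb ..#.#: next=#  (t=1,i=2, bit5=1)
  nb ..#..: next=#  (t=3,i=10, bit4=1)
  nb ...##: next=#  (t=2,i=1, bit3=1)
  nb ...#.: next=.  (t=1,i=1, bit2=0)
  nb ....#: next=.  (t=2,i=0, bit1=0)
  nb .....: next=#  (t=2,i=14, bit0=1)
  bits 01100110101001001000111011111001 = 1722060537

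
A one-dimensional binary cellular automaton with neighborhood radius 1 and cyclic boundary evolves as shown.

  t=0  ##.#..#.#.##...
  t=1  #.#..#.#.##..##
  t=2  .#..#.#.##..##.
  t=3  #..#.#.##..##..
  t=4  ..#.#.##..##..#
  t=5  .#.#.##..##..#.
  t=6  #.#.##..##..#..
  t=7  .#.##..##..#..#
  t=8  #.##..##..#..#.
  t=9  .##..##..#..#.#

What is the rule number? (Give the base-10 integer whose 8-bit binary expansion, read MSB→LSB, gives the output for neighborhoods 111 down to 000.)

43

  nb ###: next=.  (t=1,i=14, bit7=0)
  nb ##.: next=.  (t=0,i=1, bit6=0)
  nb #.#: next=#  (t=0,i=2, bit5=1)
  nb #..: next=.  (t=0,i=4, bit4=0)
  nb .##: next=#  (t=0,i=0, bit3=1)
  nb .#.: next=.  (t=0,i=3, bit2=0)
  nb ..#: next=#  (t=0,i=5, bit1=1)
  nb ...: next=#  (t=0,i=13, bit0=1)
  bits 00101011 = 43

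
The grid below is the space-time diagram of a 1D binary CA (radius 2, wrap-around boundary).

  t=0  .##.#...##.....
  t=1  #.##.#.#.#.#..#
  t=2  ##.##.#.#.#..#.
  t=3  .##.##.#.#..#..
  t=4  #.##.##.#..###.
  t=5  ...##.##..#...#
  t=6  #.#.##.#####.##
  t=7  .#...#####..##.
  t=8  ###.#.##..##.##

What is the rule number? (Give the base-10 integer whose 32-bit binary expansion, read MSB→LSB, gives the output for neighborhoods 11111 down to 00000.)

  [31] ##### => #  t=6,i=9
  [30] ####. => .  t=6,i=10
  [29] ###.# => .  t=4,i=13
  [28] ###.. => .  t=7,i=9
  [27] ##.## => #  t=1,i=1
  [26] ##.#. => #  t=0,i=3
  [25] ##..# => #  t=5,i=8
  [24] ##... => .  t=0,i=10
  [23] #.### => #  t=6,i=7
  [22] #.##. => .  t=1,i=2
  [21] #.#.# => .  t=1,i=5
  [20] #.#.. => .  t=0,i=4
  [19] #..## => #  t=1,i=13
  [18] #..#. => #  t=2,i=12
  [17] #...# => .  t=0,i=6
  [16] #.... => #  t=0,i=11
  [15] .#### => #  t=6,i=8
  [14] .###. => .  t=4,i=12
  [13] .##.# => #  t=0,i=2
  [12] .##.. => #  t=0,i=9
  [11] .#.## => .  t=2,i=14
  [10] .#.#. => #  t=1,i=6
  [9] .#..# => .  t=1,i=12
  [8] .#... => #  t=0,i=5
  [7] ..### => .  t=4,i=11
  [6] ..##. => .  t=0,i=1
  [5] ..#.# => .  t=2,i=13
  [4] ..#.. => #  t=3,i=12
  [3] ...## => #  t=0,i=0
  [2] ...#. => #  t=5,i=13
  [1] ....# => #  t=0,i=14
  [0] ..... => .  t=0,i=12
  bits 10001110100011011011010100011110 = 2391651614

2391651614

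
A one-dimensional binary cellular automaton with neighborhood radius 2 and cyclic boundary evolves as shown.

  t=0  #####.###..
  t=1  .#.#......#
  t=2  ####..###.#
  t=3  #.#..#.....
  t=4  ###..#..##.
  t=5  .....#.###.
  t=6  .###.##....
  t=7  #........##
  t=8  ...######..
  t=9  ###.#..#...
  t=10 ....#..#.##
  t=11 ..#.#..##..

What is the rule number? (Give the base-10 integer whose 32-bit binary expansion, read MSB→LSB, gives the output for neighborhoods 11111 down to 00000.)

  #####|.  b31=0 t=0,i=2
  ####.|#  b30=1 t=0,i=3
  ###.#|.  b29=0 t=0,i=4
  ###..|.  b28=0 t=0,i=8
  ##.##|.  b27=0 t=0,i=5
  ##.#.|.  b26=0 t=9,i=3
  ##..#|.  b25=0 t=0,i=9
  ##...|.  b24=0 t=5,i=10
  #.###|.  b23=0 t=0,i=6
  #.##.|.  b22=0 t=6,i=5
  #.#.#|#  b21=1 t=1,i=1
  #.#..|#  b20=1 t=1,i=3
  #..##|#  b19=1 t=0,i=10
  #..#.|.  b18=0 t=3,i=4
  #...#|#  b17=1 t=9,i=9
  #....|.  b16=0 t=1,i=5
  .####|#  b15=1 t=0,i=1
  .###.|.  b14=0 t=0,i=7
  .##.#|#  b13=1 t=4,i=9
  .##..|.  b12=0 t=6,i=6
  .#.##|#  b11=1 t=5,i=6
  .#.#.|#  b10=1 t=1,i=0
  .#..#|.  b9=0 t=3,i=3
  .#...|.  b8=0 t=1,i=4
  ..###|.  b7=0 t=0,i=0
  ..##.|#  b6=1 t=4,i=8
  ..#.#|#  b5=1 t=1,i=10
  ..#..|#  b4=1 t=3,i=5
  ...##|#  b3=1 t=6,i=0
  ...#.|.  b2=0 t=1,i=9
  ....#|#  b1=1 t=1,i=8
  .....|#  b0=1 t=1,i=6
  bits 01000000001110101010110001111011 = 1077587067

1077587067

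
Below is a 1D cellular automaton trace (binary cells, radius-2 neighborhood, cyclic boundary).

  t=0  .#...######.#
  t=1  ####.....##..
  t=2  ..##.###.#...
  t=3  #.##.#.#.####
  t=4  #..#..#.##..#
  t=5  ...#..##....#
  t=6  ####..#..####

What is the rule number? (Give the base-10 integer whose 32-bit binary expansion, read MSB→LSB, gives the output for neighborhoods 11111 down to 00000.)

  ##### -> .   bit 31 = 0  t=0,i=7
  ####. -> #   bit 30 = 1  t=0,i=9
  ###.# -> #   bit 29 = 1  t=0,i=10
  ###.. -> #   bit 28 = 1  t=1,i=3
  ##.## -> .   bit 27 = 0  t=2,i=4
  ##.#. -> .   bit 26 = 0  t=0,i=11
  ##..# -> .   bit 25 = 0  t=1,i=11
  ##... -> .   bit 24 = 0  t=1,i=4
  #.### -> #   bit 23 = 1  t=2,i=5
  #.##. -> .   bit 22 = 0  t=3,i=2
  #.#.# -> .   bit 21 = 0  t=0,i=12
  #.#.. -> #   bit 20 = 1  t=0,i=1
  #..## -> .   bit 19 = 0  t=1,i=12
  #..#. -> .   bit 18 = 0  t=4,i=2
  #...# -> #   bit 17 = 1  t=0,i=3
  #.... -> #   bit 16 = 1  t=1,i=5
  .#### -> .   bit 15 = 0  t=0,i=6
  .###. -> .   bit 14 = 0  t=2,i=6
  .##.# -> #   bit 13 = 1  t=2,i=3
  .##.. -> .   bit 12 = 0  t=1,i=10
  .#.## -> #   bit 11 = 1  t=3,i=8
  .#.#. -> #   bit 10 = 1  t=0,i=0
  .#..# -> .   bit 9 = 0  t=4,i=4
  .#... -> #   bit 8 = 1  t=0,i=2
  ..### -> .   bit 7 = 0  t=0,i=5
  ..##. -> #   bit 6 = 1  t=1,i=9
  ..#.# -> #   bit 5 = 1  t=4,i=6
  ..#.. -> #   bit 4 = 1  t=4,i=3
  ...## -> .   bit 3 = 0  t=0,i=4
  ...#. -> #   bit 2 = 1  t=5,i=2
  ....# -> #   bit 1 = 1  t=1,i=7
  ..... -> #   bit 0 = 1  t=1,i=6
  bits 01110000100100110010110101110111 = 1888693623

1888693623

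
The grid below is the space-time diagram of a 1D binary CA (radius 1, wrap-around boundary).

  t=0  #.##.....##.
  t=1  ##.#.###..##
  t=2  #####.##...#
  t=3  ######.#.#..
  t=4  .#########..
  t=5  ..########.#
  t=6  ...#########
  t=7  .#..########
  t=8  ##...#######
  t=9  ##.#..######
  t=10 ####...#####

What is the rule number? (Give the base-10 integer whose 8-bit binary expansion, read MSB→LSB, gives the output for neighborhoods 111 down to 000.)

229

  [7] ### => #  t=1,i=0
  [6] ##. => #  t=0,i=3
  [5] #.# => #  t=0,i=1
  [4] #.. => .  t=0,i=4
  [3] .## => .  t=0,i=2
  [2] .#. => #  t=0,i=0
  [1] ..# => .  t=0,i=8
  [0] ... => #  t=0,i=5
  bits 11100101 = 229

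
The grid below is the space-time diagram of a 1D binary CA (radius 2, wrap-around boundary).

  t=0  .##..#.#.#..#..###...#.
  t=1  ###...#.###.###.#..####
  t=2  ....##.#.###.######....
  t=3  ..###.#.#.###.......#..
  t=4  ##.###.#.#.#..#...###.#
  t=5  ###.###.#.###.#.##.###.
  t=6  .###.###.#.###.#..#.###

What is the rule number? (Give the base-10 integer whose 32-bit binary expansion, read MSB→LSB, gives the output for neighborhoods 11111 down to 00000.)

  [31] ##### => .  t=1,i=0
  [30] ####. => .  t=1,i=1
  [29] ###.# => #  t=1,i=10
  [28] ###.. => .  t=0,i=17
  [27] ##.## => #  t=1,i=11
  [26] ##.#. => #  t=1,i=15
  [25] ##..# => .  t=0,i=3
  [24] ##... => .  t=0,i=18
  [23] #.### => .  t=1,i=8
  [22] #.##. => .  t=5,i=16
  [21] #.#.# => .  t=0,i=7
  [20] #.#.. => #  t=0,i=9
  [19] #..## => #  t=0,i=0
  [18] #..#. => .  t=0,i=4
  [17] #...# => #  t=0,i=19
  [16] #.... => #  t=2,i=20
  [15] .#### => .  t=1,i=20
  [14] .###. => #  t=0,i=16
  [13] .##.# => .  t=2,i=5
  [12] .##.. => #  t=0,i=2
  [11] .#.## => #  t=1,i=7
  [10] .#.#. => #  t=0,i=6
  [9] .#..# => #  t=0,i=10
  [8] .#... => .  t=3,i=21
  [7] ..### => .  t=0,i=15
  [6] ..##. => #  t=0,i=1
  [5] ..#.# => .  t=0,i=5
  [4] ..#.. => #  t=0,i=12
  [3] ...## => #  t=2,i=3
  [2] ...#. => #  t=0,i=20
  [1] ....# => #  t=2,i=2
  [0] ..... => .  t=2,i=0
  bits 00101100000110110101111001011110 = 739991134

739991134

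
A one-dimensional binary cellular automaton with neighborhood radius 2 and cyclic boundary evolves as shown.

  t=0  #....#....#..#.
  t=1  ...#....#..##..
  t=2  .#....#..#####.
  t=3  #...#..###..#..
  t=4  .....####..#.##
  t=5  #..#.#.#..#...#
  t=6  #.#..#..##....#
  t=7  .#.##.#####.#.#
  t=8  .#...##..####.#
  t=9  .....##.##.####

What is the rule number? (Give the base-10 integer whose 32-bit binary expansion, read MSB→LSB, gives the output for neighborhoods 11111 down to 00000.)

1840009922

  ##### -> .   bit 31 = 0  t=2,i=11
  ####. -> #   bit 30 = 1  t=2,i=12
  ###.# -> #   bit 29 = 1  t=7,i=10
  ###.. -> .   bit 28 = 0  t=2,i=13
  ##.## -> #   bit 27 = 1  t=7,i=5
  ##.#. -> #   bit 26 = 1  t=6,i=1
  ##..# -> .   bit 25 = 0  t=2,i=14
  ##... -> #   bit 24 = 1  t=1,i=13
  #.### -> #   bit 23 = 1  t=7,i=6
  #.##. -> .   bit 22 = 0  t=4,i=13
  #.#.# -> #   bit 21 = 1  t=5,i=5
  #.#.. -> .   bit 20 = 0  t=0,i=0
  #..## -> #   bit 19 = 1  t=1,i=10
  #..#. -> #   bit 18 = 1  t=0,i=12
  #...# -> .   bit 17 = 0  t=3,i=2
  #.... -> .   bit 16 = 0  t=0,i=2
  .#### -> .   bit 15 = 0  t=2,i=10
  .###. -> #   bit 14 = 1  t=3,i=8
  .##.# -> .   bit 13 = 0  t=6,i=0
  .##.. -> #   bit 12 = 1  t=1,i=12
  .#.## -> .   bit 11 = 0  t=4,i=12
  .#.#. -> .   bit 10 = 0  t=0,i=14
  .#..# -> #   bit 9 = 1  t=0,i=11
  .#... -> .   bit 8 = 0  t=0,i=1
  ..### -> #   bit 7 = 1  t=2,i=9
  ..##. -> #   bit 6 = 1  t=1,i=11
  ..#.# -> .   bit 5 = 0  t=0,i=13
  ..#.. -> .   bit 4 = 0  t=0,i=5
  ...## -> .   bit 3 = 0  t=4,i=4
  ...#. -> .   bit 2 = 0  t=0,i=4
  ....# -> #   bit 1 = 1  t=0,i=3
  ..... -> .   bit 0 = 0  t=1,i=0
  bits 01101101101011000101001011000010 = 1840009922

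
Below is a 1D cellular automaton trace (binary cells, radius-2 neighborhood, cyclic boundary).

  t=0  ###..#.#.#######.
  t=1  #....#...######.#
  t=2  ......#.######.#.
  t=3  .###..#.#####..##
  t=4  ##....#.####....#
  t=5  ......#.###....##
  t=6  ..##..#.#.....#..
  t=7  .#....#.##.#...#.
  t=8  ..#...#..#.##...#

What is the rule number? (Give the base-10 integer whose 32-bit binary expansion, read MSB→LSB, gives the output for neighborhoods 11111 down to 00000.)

3364922281

  [31] ##### => #  t=0,i=11
  [30] ####. => #  t=0,i=14
  [29] ###.# => .  t=0,i=15
  [28] ###.. => .  t=0,i=2
  [27] ##.## => #  t=0,i=16
  [26] ##.#. => .  t=2,i=14
  [25] ##..# => .  t=0,i=3
  [24] ##... => .  t=1,i=1
  [23] #.### => #  t=0,i=0
  [22] #.##. => .  t=1,i=16
  [21] #.#.# => .  t=0,i=7
  [20] #.#.. => #  t=2,i=15
  [19] #..## => .  t=3,i=14
  [18] #..#. => .  t=0,i=4
  [17] #...# => .  t=1,i=7
  [16] #.... => .  t=1,i=2
  [15] .#### => #  t=0,i=10
  [14] .###. => .  t=0,i=1
  [13] .##.# => #  t=3,i=16
  [12] .##.. => .  t=1,i=0
  [11] .#.## => .  t=0,i=8
  [10] .#.#. => .  t=0,i=6
  [9] .#..# => #  t=7,i=16
  [8] .#... => #  t=1,i=6
  [7] ..### => #  t=1,i=9
  [6] ..##. => .  t=3,i=15
  [5] ..#.# => #  t=0,i=5
  [4] ..#.. => .  t=1,i=5
  [3] ...## => #  t=1,i=8
  [2] ...#. => .  t=1,i=4
  [1] ....# => .  t=1,i=3
  [0] ..... => #  t=2,i=1
  bits 11001000100100001010001110101001 = 3364922281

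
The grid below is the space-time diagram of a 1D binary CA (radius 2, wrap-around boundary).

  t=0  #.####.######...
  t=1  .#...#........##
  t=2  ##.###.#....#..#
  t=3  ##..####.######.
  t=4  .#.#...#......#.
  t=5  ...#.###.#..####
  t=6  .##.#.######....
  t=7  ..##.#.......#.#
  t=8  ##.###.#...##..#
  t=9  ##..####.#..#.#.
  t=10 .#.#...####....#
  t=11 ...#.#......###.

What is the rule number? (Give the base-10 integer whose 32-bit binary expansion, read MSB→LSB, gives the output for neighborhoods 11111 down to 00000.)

  ##### -> .   bit 31 = 0  t=0,i=9
  ####. -> .   bit 30 = 0  t=0,i=4
  ###.# -> #   bit 29 = 1  t=0,i=5
  ###.. -> .   bit 28 = 0  t=0,i=12
  ##.## -> .   bit 27 = 0  t=0,i=6
  ##.#. -> #   bit 26 = 1  t=1,i=0
  ##..# -> .   bit 25 = 0  t=3,i=2
  ##... -> .   bit 24 = 0  t=0,i=13
  #.### -> .   bit 23 = 0  t=0,i=2
  #.##. -> .   bit 22 = 0  t=3,i=0
  #.#.# -> .   bit 21 = 0  t=6,i=4
  #.#.. -> #   bit 20 = 1  t=1,i=1
  #..## -> #   bit 19 = 1  t=2,i=14
  #..#. -> .   bit 18 = 0  t=4,i=0
  #...# -> #   bit 17 = 1  t=0,i=14
  #.... -> #   bit 16 = 1  t=1,i=7
  .#### -> .   bit 15 = 0  t=0,i=3
  .###. -> #   bit 14 = 1  t=2,i=0
  .##.# -> #   bit 13 = 1  t=1,i=15
  .##.. -> #   bit 12 = 1  t=3,i=1
  .#.## -> #   bit 11 = 1  t=0,i=1
  .#.#. -> .   bit 10 = 0  t=4,i=2
  .#..# -> #   bit 9 = 1  t=2,i=13
  .#... -> .   bit 8 = 0  t=1,i=2
  ..### -> .   bit 7 = 0  t=2,i=15
  ..##. -> .   bit 6 = 0  t=1,i=14
  ..#.# -> .   bit 5 = 0  t=0,i=0
  ..#.. -> #   bit 4 = 1  t=1,i=5
  ...## -> .   bit 3 = 0  t=1,i=13
  ...#. -> #   bit 2 = 1  t=0,i=15
  ....# -> #   bit 1 = 1  t=1,i=12
  ..... -> .   bit 0 = 0  t=1,i=8
  bits 00100100000110110111101000010110 = 605780502

605780502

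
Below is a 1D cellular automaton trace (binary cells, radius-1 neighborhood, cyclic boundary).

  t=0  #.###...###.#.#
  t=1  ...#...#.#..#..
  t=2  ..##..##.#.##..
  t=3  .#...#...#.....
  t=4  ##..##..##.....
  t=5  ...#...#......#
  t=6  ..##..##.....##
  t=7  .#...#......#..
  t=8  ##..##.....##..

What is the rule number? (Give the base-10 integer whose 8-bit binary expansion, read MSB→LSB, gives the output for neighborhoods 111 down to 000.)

  ### -> #   bit 7 = 1  t=0,i=3
  ##. -> .   bit 6 = 0  t=0,i=0
  #.# -> .   bit 5 = 0  t=0,i=1
  #.. -> .   bit 4 = 0  t=0,i=5
  .## -> .   bit 3 = 0  t=0,i=2
  .#. -> #   bit 2 = 1  t=0,i=12
  ..# -> #   bit 1 = 1  t=0,i=7
  ... -> .   bit 0 = 0  t=0,i=6
  bits 10000110 = 134

134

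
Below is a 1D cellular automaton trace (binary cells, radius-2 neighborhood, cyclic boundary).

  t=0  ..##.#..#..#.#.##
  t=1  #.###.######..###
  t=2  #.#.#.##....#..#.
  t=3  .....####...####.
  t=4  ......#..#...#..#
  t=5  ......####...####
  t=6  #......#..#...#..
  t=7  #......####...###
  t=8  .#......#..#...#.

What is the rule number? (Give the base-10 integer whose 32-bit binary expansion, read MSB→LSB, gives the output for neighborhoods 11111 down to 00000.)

667204208

  ##### -> .   bit 31 = 0  t=1,i=8
  ####. -> .   bit 30 = 0  t=1,i=10
  ###.# -> #   bit 29 = 1  t=1,i=0
  ###.. -> .   bit 28 = 0  t=1,i=11
  ##.## -> .   bit 27 = 0  t=1,i=1
  ##.#. -> #   bit 26 = 1  t=0,i=4
  ##..# -> #   bit 25 = 1  t=0,i=0
  ##... -> #   bit 24 = 1  t=2,i=8
  #.### -> #   bit 23 = 1  t=1,i=2
  #.##. -> #   bit 22 = 1  t=0,i=15
  #.#.# -> .   bit 21 = 0  t=0,i=13
  #.#.. -> .   bit 20 = 0  t=0,i=5
  #..## -> .   bit 19 = 0  t=0,i=1
  #..#. -> #   bit 18 = 1  t=0,i=7
  #...# -> .   bit 17 = 0  t=3,i=10
  #.... -> .   bit 16 = 0  t=2,i=9
  .#### -> #   bit 15 = 1  t=1,i=7
  .###. -> .   bit 14 = 0  t=1,i=3
  .##.# -> #   bit 13 = 1  t=0,i=3
  .##.. -> #   bit 12 = 1  t=0,i=16
  .#.## -> #   bit 11 = 1  t=0,i=14
  .#.#. -> .   bit 10 = 0  t=0,i=12
  .#..# -> #   bit 9 = 1  t=0,i=6
  .#... -> .   bit 8 = 0  t=4,i=0
  ..### -> .   bit 7 = 0  t=1,i=14
  ..##. -> #   bit 6 = 1  t=0,i=2
  ..#.# -> #   bit 5 = 1  t=0,i=11
  ..#.. -> #   bit 4 = 1  t=0,i=8
  ...## -> .   bit 3 = 0  t=3,i=4
  ...#. -> .   bit 2 = 0  t=2,i=11
  ....# -> .   bit 1 = 0  t=2,i=10
  ..... -> .   bit 0 = 0  t=3,i=1
  bits 00100111110001001011101001110000 = 667204208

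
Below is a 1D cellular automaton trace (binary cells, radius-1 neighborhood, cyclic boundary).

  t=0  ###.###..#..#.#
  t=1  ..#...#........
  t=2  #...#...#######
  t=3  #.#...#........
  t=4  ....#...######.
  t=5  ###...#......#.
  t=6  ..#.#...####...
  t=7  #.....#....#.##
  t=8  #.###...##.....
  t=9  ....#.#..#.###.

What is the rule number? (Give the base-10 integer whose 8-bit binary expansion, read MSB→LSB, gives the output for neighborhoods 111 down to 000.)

65

  [7] ### => .  t=0,i=0
  [6] ##. => #  t=0,i=2
  [5] #.# => .  t=0,i=3
  [4] #.. => .  t=0,i=7
  [3] .## => .  t=0,i=4
  [2] .#. => .  t=0,i=9
  [1] ..# => .  t=0,i=8
  [0] ... => #  t=1,i=0
  bits 01000001 = 65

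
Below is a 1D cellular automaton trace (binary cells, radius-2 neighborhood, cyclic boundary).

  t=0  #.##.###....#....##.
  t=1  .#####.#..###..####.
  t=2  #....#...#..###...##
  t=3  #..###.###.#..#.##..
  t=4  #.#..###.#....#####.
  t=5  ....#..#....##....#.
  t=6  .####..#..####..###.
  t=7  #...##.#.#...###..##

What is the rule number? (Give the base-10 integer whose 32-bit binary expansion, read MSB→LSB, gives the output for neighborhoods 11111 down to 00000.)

986331263

  ##### -> .   bit 31 = 0  t=1,i=3
  ####. -> .   bit 30 = 0  t=1,i=4
  ###.# -> #   bit 29 = 1  t=1,i=5
  ###.. -> #   bit 28 = 1  t=0,i=7
  ##.## -> #   bit 27 = 1  t=0,i=4
  ##.#. -> .   bit 26 = 0  t=0,i=19
  ##..# -> #   bit 25 = 1  t=1,i=13
  ##... -> .   bit 24 = 0  t=0,i=8
  #.### -> #   bit 23 = 1  t=0,i=5
  #.##. -> #   bit 22 = 1  t=0,i=2
  #.#.# -> .   bit 21 = 0  t=0,i=0
  #.#.. -> .   bit 20 = 0  t=1,i=7
  #..## -> #   bit 19 = 1  t=1,i=0
  #..#. -> .   bit 18 = 0  t=3,i=13
  #...# -> #   bit 17 = 1  t=2,i=7
  #.... -> .   bit 16 = 0  t=0,i=9
  .#### -> .   bit 15 = 0  t=1,i=2
  .###. -> .   bit 14 = 0  t=0,i=6
  .##.# -> #   bit 13 = 1  t=0,i=3
  .##.. -> #   bit 12 = 1  t=3,i=17
  .#.## -> #   bit 11 = 1  t=0,i=1
  .#.#. -> .   bit 10 = 0  t=4,i=1
  .#..# -> .   bit 9 = 0  t=1,i=8
  .#... -> .   bit 8 = 0  t=0,i=13
  ..### -> .   bit 7 = 0  t=1,i=1
  ..##. -> #   bit 6 = 1  t=0,i=17
  ..#.# -> #   bit 5 = 1  t=3,i=14
  ..#.. -> #   bit 4 = 1  t=0,i=12
  ...## -> #   bit 3 = 1  t=0,i=16
  ...#. -> #   bit 2 = 1  t=0,i=11
  ....# -> #   bit 1 = 1  t=0,i=10
  ..... -> #   bit 0 = 1  t=5,i=1
  bits 00111010110010100011100001111111 = 986331263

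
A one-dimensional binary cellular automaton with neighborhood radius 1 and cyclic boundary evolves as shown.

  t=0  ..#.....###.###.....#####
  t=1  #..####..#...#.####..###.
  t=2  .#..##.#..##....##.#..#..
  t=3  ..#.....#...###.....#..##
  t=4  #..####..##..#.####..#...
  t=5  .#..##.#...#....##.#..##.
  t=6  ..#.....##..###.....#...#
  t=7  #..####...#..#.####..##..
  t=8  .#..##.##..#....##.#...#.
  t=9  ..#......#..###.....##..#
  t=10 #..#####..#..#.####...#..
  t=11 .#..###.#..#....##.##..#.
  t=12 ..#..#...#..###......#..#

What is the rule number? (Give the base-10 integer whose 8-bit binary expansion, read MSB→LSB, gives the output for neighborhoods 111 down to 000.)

  ###|#  b7=1 t=0,i=9
  ##.|.  b6=0 t=0,i=10
  #.#|.  b5=0 t=0,i=11
  #..|#  b4=1 t=0,i=0
  .##|.  b3=0 t=0,i=8
  .#.|.  b2=0 t=0,i=2
  ..#|.  b1=0 t=0,i=1
  ...|#  b0=1 t=0,i=4
  bits 10010001 = 145

145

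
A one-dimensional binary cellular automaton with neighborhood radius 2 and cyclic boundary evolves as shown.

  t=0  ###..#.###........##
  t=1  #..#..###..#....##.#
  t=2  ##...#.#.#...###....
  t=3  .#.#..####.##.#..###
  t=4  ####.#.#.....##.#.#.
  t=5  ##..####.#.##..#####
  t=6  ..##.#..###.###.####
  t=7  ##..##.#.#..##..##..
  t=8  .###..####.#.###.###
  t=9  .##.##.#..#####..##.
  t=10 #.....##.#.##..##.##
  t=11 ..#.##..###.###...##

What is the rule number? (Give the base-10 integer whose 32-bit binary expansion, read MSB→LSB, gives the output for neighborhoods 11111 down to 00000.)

2260458506

  ##### -> #   bit 31 = 1  t=0,i=0
  ####. -> .   bit 30 = 0  t=0,i=1
  ###.# -> .   bit 29 = 0  t=3,i=9
  ###.. -> .   bit 28 = 0  t=0,i=2
  ##.## -> .   bit 27 = 0  t=1,i=18
  ##.#. -> #   bit 26 = 1  t=3,i=0
  ##..# -> #   bit 25 = 1  t=0,i=3
  ##... -> .   bit 24 = 0  t=0,i=10
  #.### -> #   bit 23 = 1  t=0,i=7
  #.##. -> .   bit 22 = 0  t=1,i=19
  #.#.# -> #   bit 21 = 1  t=2,i=7
  #.#.. -> #   bit 20 = 1  t=2,i=9
  #..## -> #   bit 19 = 1  t=1,i=5
  #..#. -> .   bit 18 = 0  t=0,i=4
  #...# -> #   bit 17 = 1  t=2,i=3
  #.... -> #   bit 16 = 1  t=0,i=11
  .#### -> #   bit 15 = 1  t=0,i=19
  .###. -> #   bit 14 = 1  t=0,i=8
  .##.# -> .   bit 13 = 0  t=1,i=17
  .##.. -> #   bit 12 = 1  t=1,i=0
  .#.## -> #   bit 11 = 1  t=0,i=6
  .#.#. -> #   bit 10 = 1  t=2,i=6
  .#..# -> .   bit 9 = 0  t=1,i=4
  .#... -> .   bit 8 = 0  t=1,i=12
  ..### -> .   bit 7 = 0  t=0,i=18
  ..##. -> .   bit 6 = 0  t=1,i=16
  ..#.# -> .   bit 5 = 0  t=0,i=5
  ..#.. -> .   bit 4 = 0  t=1,i=3
  ...## -> #   bit 3 = 1  t=0,i=17
  ...#. -> .   bit 2 = 0  t=2,i=4
  ....# -> #   bit 1 = 1  t=0,i=16
  ..... -> .   bit 0 = 0  t=0,i=12
  bits 10000110101110111101110000001010 = 2260458506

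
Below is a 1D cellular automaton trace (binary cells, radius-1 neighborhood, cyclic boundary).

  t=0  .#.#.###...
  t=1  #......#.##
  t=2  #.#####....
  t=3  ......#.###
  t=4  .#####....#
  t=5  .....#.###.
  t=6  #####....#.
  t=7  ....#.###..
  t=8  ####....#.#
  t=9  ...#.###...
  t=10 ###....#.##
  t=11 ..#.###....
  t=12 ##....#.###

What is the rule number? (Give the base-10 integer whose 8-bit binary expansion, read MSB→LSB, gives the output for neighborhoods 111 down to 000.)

  ###|.  b7=0 t=0,i=6
  ##.|#  b6=1 t=0,i=7
  #.#|.  b5=0 t=0,i=2
  #..|.  b4=0 t=0,i=8
  .##|.  b3=0 t=0,i=5
  .#.|.  b2=0 t=0,i=1
  ..#|#  b1=1 t=0,i=0
  ...|#  b0=1 t=0,i=9
  bits 01000011 = 67

67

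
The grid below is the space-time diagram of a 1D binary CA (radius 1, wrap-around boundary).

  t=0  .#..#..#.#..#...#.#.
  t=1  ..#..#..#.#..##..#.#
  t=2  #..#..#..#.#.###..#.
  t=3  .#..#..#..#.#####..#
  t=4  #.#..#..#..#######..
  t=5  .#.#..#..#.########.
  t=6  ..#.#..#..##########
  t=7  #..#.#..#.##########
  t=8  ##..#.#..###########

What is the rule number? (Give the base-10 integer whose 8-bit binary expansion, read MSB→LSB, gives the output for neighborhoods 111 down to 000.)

249

  ###|#  b7=1 t=2,i=14
  ##.|#  b6=1 t=1,i=14
  #.#|#  b5=1 t=0,i=8
  #..|#  b4=1 t=0,i=2
  .##|#  b3=1 t=1,i=13
  .#.|.  b2=0 t=0,i=1
  ..#|.  b1=0 t=0,i=0
  ...|#  b0=1 t=0,i=14
  bits 11111001 = 249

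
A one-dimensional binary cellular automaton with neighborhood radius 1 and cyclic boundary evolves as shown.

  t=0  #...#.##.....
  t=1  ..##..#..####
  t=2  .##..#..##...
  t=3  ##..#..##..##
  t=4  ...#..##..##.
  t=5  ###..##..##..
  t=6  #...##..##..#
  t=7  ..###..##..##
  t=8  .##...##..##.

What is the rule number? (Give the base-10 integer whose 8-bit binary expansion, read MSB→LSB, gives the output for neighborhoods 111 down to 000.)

  ###|.  b7=0 t=1,i=10
  ##.|.  b6=0 t=0,i=7
  #.#|.  b5=0 t=0,i=5
  #..|.  b4=0 t=0,i=1
  .##|#  b3=1 t=0,i=6
  .#.|.  b2=0 t=0,i=0
  ..#|#  b1=1 t=0,i=3
  ...|#  b0=1 t=0,i=2
  bits 00001011 = 11

11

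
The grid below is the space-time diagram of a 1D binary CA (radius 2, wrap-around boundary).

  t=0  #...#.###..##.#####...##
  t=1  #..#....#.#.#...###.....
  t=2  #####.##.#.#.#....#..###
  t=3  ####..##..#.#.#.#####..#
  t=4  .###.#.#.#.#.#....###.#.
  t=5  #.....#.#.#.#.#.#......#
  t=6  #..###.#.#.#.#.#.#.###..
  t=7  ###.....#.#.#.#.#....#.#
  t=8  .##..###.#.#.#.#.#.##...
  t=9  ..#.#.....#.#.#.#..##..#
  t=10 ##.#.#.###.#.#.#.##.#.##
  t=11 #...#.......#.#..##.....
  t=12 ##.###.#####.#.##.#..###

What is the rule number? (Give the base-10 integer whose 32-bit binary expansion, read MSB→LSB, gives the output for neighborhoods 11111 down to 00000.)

  ##### -> #   bit 31 = 1  t=0,i=16
  ####. -> #   bit 30 = 1  t=0,i=17
  ###.# -> .   bit 29 = 0  t=2,i=4
  ###.. -> #   bit 28 = 1  t=0,i=0
  ##.## -> .   bit 27 = 0  t=0,i=13
  ##.#. -> .   bit 26 = 0  t=2,i=8
  ##..# -> .   bit 25 = 0  t=0,i=9
  ##... -> .   bit 24 = 0  t=0,i=1
  #.### -> .   bit 23 = 0  t=0,i=6
  #.##. -> #   bit 22 = 1  t=2,i=6
  #.#.# -> .   bit 21 = 0  t=1,i=10
  #.#.. -> .   bit 20 = 0  t=1,i=12
  #..## -> #   bit 19 = 1  t=0,i=10
  #..#. -> #   bit 18 = 1  t=1,i=2
  #...# -> .   bit 17 = 0  t=0,i=2
  #.... -> .   bit 16 = 0  t=1,i=5
  .#### -> .   bit 15 = 0  t=0,i=15
  .###. -> .   bit 14 = 0  t=0,i=7
  .##.# -> #   bit 13 = 1  t=0,i=12
  .##.. -> #   bit 12 = 1  t=3,i=7
  .#.## -> .   bit 11 = 0  t=0,i=5
  .#.#. -> #   bit 10 = 1  t=1,i=9
  .#..# -> #   bit 9 = 1  t=1,i=1
  .#... -> #   bit 8 = 1  t=1,i=4
  ..### -> .   bit 7 = 0  t=0,i=22
  ..##. -> .   bit 6 = 0  t=0,i=11
  ..#.# -> .   bit 5 = 0  t=0,i=4
  ..#.. -> #   bit 4 = 1  t=1,i=0
  ...## -> .   bit 3 = 0  t=0,i=21
  ...#. -> #   bit 2 = 1  t=0,i=3
  ....# -> #   bit 1 = 1  t=1,i=6
  ..... -> #   bit 0 = 1  t=1,i=21
  bits 11010000010011000011011100010111 = 3494655767

3494655767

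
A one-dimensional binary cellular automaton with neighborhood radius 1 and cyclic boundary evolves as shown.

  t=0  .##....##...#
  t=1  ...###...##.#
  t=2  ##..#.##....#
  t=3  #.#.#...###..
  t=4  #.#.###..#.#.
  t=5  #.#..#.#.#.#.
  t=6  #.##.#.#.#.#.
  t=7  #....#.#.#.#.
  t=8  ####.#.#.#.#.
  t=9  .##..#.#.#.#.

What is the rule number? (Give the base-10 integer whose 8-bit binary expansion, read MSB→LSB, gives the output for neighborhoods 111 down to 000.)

149

  nb ###: next=#  (t=1,i=4, bit7=1)
  nb ##.: next=.  (t=0,i=2, bit6=0)
  nb #.#: next=.  (t=0,i=0, bit5=0)
  nb #..: next=#  (t=0,i=3, bit4=1)
  nb .##: next=.  (t=0,i=1, bit3=0)
  nb .#.: next=#  (t=0,i=12, bit2=1)
  nb ..#: next=.  (t=0,i=6, bit1=0)
  nb ...: next=#  (t=0,i=4, bit0=1)
  bits 10010101 = 149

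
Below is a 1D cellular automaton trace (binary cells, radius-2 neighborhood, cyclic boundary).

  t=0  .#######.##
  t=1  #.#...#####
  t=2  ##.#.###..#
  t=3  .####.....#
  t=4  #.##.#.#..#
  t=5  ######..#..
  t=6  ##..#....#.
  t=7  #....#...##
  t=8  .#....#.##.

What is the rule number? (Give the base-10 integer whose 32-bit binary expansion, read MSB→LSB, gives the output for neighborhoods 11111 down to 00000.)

1835051945

  nb #####: next=.  (t=0,i=3, bit31=0)
  nb ####.: next=#  (t=0,i=6, bit30=1)
  nb ###.#: next=#  (t=0,i=7, bit29=1)
  nb ###..: next=.  (t=2,i=7, bit28=0)
  nb ##.##: next=#  (t=0,i=0, bit27=1)
  nb ##.#.: next=#  (t=1,i=1, bit26=1)
  nb ##..#: next=.  (t=2,i=8, bit25=0)
  nb ##...: next=#  (t=3,i=5, bit24=1)
  nb #.###: next=.  (t=0,i=1, bit23=0)
  nb #.##.: next=#  (t=0,i=9, bit22=1)
  nb #.#.#: next=#  (t=2,i=3, bit21=1)
  nb #.#..: next=.  (t=1,i=2, bit20=0)
  nb #..##: next=.  (t=2,i=9, bit19=0)
  nb #..#.: next=.  (t=5,i=7, bit18=0)
  nb #...#: next=.  (t=1,i=4, bit17=0)
  nb #....: next=.  (t=3,i=6, bit16=0)
  nb .####: next=#  (t=0,i=2, bit15=1)
  nb .###.: next=.  (t=2,i=0, bit14=0)
  nb .##.#: next=#  (t=0,i=10, bit13=1)
  nb .##..: next=.  (t=6,i=1, bit12=0)
  nb .#.##: next=#  (t=2,i=4, bit11=1)
  nb .#.#.: next=.  (t=4,i=6, bit10=0)
  nb .#..#: next=#  (t=4,i=8, bit9=1)
  nb .#...: next=#  (t=1,i=3, bit8=1)
  nb ..###: next=#  (t=1,i=6, bit7=1)
  nb ..##.: next=.  (t=4,i=10, bit6=0)
  nb ..#.#: next=#  (t=3,i=10, bit5=1)
  nb ..#..: next=.  (t=5,i=8, bit4=0)
  nb ...##: next=#  (t=1,i=5, bit3=1)
  nb ...#.: next=.  (t=3,i=9, bit2=0)
  nb ....#: next=.  (t=3,i=8, bit1=0)
  nb .....: next=#  (t=3,i=7, bit0=1)
  bits 01101101011000001010101110101001 = 1835051945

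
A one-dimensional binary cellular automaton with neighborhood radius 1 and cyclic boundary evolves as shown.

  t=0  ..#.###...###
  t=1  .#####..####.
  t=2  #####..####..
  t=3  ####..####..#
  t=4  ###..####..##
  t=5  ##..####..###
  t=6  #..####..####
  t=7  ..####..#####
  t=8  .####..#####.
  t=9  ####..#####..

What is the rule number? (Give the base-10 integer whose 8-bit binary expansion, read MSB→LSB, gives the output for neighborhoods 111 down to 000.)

  ### -> #   bit 7 = 1  t=0,i=5
  ##. -> .   bit 6 = 0  t=0,i=6
  #.# -> #   bit 5 = 1  t=0,i=3
  #.. -> .   bit 4 = 0  t=0,i=0
  .## -> #   bit 3 = 1  t=0,i=4
  .#. -> #   bit 2 = 1  t=0,i=2
  ..# -> #   bit 1 = 1  t=0,i=1
  ... -> #   bit 0 = 1  t=0,i=8
  bits 10101111 = 175

175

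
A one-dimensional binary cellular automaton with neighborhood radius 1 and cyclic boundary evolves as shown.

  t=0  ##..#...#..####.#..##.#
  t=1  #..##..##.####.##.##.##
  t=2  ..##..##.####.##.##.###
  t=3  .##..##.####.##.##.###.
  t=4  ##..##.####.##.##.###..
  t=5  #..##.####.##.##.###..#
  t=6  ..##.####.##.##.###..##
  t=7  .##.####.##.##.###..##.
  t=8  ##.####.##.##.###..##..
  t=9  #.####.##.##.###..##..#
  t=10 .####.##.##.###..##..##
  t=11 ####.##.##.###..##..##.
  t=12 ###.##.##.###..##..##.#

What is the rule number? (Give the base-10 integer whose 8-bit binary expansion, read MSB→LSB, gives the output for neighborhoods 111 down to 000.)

  ###|#  b7=1 t=0,i=0
  ##.|.  b6=0 t=0,i=1
  #.#|#  b5=1 t=0,i=15
  #..|.  b4=0 t=0,i=2
  .##|#  b3=1 t=0,i=11
  .#.|#  b2=1 t=0,i=4
  ..#|#  b1=1 t=0,i=3
  ...|.  b0=0 t=0,i=6
  bits 10101110 = 174

174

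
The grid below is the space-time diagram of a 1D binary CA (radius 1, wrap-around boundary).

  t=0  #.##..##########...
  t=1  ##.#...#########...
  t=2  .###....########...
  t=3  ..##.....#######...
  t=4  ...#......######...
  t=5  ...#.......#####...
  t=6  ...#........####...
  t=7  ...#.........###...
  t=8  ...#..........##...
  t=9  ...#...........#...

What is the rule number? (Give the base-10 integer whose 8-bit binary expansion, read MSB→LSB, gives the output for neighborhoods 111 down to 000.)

228

  nb ###: next=#  (t=0,i=7, bit7=1)
  nb ##.: next=#  (t=0,i=3, bit6=1)
  nb #.#: next=#  (t=0,i=1, bit5=1)
  nb #..: next=.  (t=0,i=4, bit4=0)
  nb .##: next=.  (t=0,i=2, bit3=0)
  nb .#.: next=#  (t=0,i=0, bit2=1)
  nb ..#: next=.  (t=0,i=5, bit1=0)
  nb ...: next=.  (t=0,i=17, bit0=0)
  bits 11100100 = 228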